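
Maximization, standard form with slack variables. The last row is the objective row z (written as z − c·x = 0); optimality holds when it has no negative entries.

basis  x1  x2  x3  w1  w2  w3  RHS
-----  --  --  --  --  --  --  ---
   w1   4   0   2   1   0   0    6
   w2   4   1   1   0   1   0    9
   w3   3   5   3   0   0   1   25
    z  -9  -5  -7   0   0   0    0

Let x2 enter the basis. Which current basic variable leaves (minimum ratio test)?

w3

Column x2 entries and ratios — w1: 0 ≤ 0, skip; w2: 9/1 = 9; w3: 25/5 = 5.
Smallest ratio is 5 in the row of w3, so w3 leaves.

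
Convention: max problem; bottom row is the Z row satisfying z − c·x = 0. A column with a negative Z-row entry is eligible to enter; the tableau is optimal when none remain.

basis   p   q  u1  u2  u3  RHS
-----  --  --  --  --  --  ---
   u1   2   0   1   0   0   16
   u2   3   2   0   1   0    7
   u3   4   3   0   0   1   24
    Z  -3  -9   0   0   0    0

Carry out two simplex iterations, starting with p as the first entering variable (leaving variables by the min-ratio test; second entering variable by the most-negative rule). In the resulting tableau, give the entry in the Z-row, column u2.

9/2

Ratio test on column p — row 1: 16/2 = 8; row 2: 7/3 = 7/3; row 3: 24/4 = 6. Minimum is 7/3 at row 2 (u2 leaves); pivot element 3.
Divide row 2 by 3; eliminate column p from the other rows.
Second iteration: most negative Z-row entry is -7 in column q, so q enters.
Ratio test on column q — row 1: entry -4/3 ≤ 0; row 2: (7/3)/(2/3) = 7/2; row 3: (44/3)/(1/3) = 44. Minimum is 7/2 at row 2 (p leaves); pivot element 2/3.
Divide row 2 by 2/3; eliminate column q from the other rows.
After both pivots, the entry at the Z-row, column u2 is 9/2.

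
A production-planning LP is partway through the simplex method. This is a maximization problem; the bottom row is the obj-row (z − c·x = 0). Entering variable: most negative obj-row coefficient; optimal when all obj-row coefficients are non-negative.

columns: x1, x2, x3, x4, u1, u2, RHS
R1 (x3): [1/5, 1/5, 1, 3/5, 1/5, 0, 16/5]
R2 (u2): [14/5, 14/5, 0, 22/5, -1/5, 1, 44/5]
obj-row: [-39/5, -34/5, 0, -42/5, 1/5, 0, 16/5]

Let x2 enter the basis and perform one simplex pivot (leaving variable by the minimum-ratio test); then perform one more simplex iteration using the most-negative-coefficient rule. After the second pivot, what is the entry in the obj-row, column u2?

Ratio test on column x2 — row 1: (16/5)/(1/5) = 16; row 2: (44/5)/(14/5) = 22/7. Minimum is 22/7 at row 2 (u2 leaves); pivot element 14/5.
Divide row 2 by 14/5; eliminate column x2 from the other rows.
Second iteration: most negative obj-row entry is -1 in column x1, so x1 enters.
Ratio test on column x1 — row 1: entry 0 ≤ 0; row 2: (22/7)/1 = 22/7. Minimum is 22/7 at row 2 (x2 leaves); pivot element 1.
Divide row 2 by 1; eliminate column x1 from the other rows.
After both pivots, the entry at the obj-row, column u2 is 39/14.

39/14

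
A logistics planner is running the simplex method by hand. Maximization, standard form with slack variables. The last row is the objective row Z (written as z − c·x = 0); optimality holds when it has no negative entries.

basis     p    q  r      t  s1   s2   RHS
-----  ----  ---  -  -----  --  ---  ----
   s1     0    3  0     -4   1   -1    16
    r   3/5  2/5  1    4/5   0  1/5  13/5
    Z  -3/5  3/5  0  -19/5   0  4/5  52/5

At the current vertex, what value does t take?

0

t is not in the basis, so in the current basic feasible solution t = 0.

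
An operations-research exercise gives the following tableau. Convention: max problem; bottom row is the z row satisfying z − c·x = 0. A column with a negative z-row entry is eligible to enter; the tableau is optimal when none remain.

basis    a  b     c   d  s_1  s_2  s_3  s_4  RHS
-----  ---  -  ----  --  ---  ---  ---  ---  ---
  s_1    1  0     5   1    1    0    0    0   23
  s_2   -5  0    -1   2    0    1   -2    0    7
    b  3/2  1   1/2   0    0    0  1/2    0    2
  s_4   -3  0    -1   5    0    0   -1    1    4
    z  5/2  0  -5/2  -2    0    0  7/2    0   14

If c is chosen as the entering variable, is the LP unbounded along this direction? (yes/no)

Column c has positive entries in row(s) 1, 3, so the ratio test bounds it — not unbounded.

no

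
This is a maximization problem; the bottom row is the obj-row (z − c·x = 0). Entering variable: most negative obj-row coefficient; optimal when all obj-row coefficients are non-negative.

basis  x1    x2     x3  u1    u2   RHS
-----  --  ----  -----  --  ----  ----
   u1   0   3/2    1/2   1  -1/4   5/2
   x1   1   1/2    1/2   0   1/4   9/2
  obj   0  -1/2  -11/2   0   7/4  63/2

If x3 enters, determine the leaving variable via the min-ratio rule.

u1

Column x3 entries and ratios — u1: (5/2)/(1/2) = 5; x1: (9/2)/(1/2) = 9.
Smallest ratio is 5 in the row of u1, so u1 leaves.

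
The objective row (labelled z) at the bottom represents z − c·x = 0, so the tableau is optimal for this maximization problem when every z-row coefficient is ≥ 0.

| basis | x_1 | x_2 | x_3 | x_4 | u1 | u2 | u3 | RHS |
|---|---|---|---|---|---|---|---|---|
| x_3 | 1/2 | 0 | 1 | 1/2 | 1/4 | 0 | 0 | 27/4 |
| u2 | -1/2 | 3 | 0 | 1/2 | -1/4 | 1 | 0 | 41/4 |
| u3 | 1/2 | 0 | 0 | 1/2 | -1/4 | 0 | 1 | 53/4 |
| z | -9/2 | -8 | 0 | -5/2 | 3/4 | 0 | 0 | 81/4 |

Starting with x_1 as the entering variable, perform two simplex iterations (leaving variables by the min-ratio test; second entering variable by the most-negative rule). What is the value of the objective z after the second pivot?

Ratio test on column x_1 — row 1: (27/4)/(1/2) = 27/2; row 2: entry -1/2 ≤ 0; row 3: (53/4)/(1/2) = 53/2. Minimum is 27/2 at row 1 (x_3 leaves); pivot element 1/2.
Pivot on row 1; the z-row RHS becomes 81/4 − (-9/2)·(27/2) = 81.
Next entering variable (most negative z-row entry -8): x_2.
Ratio test on column x_2 — row 1: entry 0 ≤ 0; row 2: 17/3 = 17/3; row 3: entry 0 ≤ 0. Minimum is 17/3 at row 2 (u2 leaves); pivot element 3.
After the second pivot the z-row RHS is 81 − (-8)·(17/3) = 379/3.

379/3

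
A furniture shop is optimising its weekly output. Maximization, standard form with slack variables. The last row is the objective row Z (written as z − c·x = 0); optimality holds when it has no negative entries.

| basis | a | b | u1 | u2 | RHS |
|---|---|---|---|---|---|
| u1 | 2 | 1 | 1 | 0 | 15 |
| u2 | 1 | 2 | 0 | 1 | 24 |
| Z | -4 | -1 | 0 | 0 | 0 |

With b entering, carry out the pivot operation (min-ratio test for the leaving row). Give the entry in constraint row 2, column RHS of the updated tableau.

12

Ratio test on column b — row 1: 15/1 = 15; row 2: 24/2 = 12. Minimum is 12 at row 2 (u2 leaves); pivot element 2.
Divide row 2 by 2; eliminate column b from the other rows.
In the new row 2, the RHS entry is the old entry divided by the pivot: 24/2 = 12.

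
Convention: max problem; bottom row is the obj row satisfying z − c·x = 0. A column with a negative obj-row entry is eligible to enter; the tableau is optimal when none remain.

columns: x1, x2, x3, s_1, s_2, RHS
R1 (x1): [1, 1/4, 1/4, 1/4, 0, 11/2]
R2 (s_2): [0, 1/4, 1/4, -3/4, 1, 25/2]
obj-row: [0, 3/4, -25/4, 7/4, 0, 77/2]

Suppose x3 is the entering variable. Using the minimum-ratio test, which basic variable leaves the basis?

x1

Column x3 entries and ratios — x1: (11/2)/(1/4) = 22; s_2: (25/2)/(1/4) = 50.
Smallest ratio is 22 in the row of x1, so x1 leaves.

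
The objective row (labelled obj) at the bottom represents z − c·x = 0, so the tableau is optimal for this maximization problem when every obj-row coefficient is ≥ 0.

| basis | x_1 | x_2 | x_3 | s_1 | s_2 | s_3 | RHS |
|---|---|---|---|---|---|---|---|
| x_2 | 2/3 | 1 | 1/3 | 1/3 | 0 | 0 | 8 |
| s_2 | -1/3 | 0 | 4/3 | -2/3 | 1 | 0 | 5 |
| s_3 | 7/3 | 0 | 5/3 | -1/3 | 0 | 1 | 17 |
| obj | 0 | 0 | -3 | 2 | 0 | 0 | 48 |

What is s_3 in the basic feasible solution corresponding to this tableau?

s_3 is basic (row 3); its value is the RHS of that row, 17.

17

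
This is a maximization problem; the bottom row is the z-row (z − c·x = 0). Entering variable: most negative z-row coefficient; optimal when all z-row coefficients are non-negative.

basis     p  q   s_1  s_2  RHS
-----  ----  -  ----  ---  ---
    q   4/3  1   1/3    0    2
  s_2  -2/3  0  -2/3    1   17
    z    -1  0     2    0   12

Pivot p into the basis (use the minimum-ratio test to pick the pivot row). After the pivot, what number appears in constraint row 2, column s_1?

-1/2

Ratio test on column p — row 1: 2/(4/3) = 3/2; row 2: entry -2/3 ≤ 0. Minimum is 3/2 at row 1 (q leaves); pivot element 4/3.
Divide row 1 by 4/3; eliminate column p from the other rows.
Row 2 update in column s_1: -2/3 − (-2/3)·(1/4) = -1/2.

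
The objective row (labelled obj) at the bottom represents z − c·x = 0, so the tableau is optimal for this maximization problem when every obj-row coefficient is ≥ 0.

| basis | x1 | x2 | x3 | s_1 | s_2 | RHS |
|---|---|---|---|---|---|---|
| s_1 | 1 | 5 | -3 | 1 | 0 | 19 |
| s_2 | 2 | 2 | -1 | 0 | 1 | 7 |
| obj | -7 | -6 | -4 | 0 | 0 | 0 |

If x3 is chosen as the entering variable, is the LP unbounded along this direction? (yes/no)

Every constraint-row entry in column x3 is ≤ 0, so increasing x3 is unbounded.

yes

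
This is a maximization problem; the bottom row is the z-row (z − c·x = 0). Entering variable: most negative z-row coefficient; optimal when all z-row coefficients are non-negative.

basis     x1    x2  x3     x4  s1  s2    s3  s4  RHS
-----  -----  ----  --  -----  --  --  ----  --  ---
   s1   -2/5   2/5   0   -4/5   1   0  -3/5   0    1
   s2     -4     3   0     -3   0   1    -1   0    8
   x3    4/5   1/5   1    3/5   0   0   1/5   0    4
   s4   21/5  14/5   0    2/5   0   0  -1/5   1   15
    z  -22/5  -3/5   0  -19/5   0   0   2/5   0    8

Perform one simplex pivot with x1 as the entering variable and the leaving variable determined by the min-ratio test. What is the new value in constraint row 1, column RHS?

Ratio test on column x1 — row 1: entry -2/5 ≤ 0; row 2: entry -4 ≤ 0; row 3: 4/(4/5) = 5; row 4: 15/(21/5) = 25/7. Minimum is 25/7 at row 4 (s4 leaves); pivot element 21/5.
Divide row 4 by 21/5; eliminate column x1 from the other rows.
Row 1 update in column RHS: 1 − (-2/5)·(25/7) = 17/7.

17/7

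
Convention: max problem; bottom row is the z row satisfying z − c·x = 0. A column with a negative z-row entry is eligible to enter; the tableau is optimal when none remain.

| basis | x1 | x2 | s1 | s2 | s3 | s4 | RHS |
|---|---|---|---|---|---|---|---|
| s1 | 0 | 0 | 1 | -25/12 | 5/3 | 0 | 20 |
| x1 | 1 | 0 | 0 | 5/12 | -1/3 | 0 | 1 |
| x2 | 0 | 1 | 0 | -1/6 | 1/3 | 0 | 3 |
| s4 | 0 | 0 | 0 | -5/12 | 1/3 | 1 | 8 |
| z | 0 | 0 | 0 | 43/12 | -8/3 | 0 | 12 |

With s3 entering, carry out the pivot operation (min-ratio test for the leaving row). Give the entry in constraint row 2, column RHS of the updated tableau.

Ratio test on column s3 — row 1: 20/(5/3) = 12; row 2: entry -1/3 ≤ 0; row 3: 3/(1/3) = 9; row 4: 8/(1/3) = 24. Minimum is 9 at row 3 (x2 leaves); pivot element 1/3.
Divide row 3 by 1/3; eliminate column s3 from the other rows.
Row 2 update in column RHS: 1 − (-1/3)·9 = 4.

4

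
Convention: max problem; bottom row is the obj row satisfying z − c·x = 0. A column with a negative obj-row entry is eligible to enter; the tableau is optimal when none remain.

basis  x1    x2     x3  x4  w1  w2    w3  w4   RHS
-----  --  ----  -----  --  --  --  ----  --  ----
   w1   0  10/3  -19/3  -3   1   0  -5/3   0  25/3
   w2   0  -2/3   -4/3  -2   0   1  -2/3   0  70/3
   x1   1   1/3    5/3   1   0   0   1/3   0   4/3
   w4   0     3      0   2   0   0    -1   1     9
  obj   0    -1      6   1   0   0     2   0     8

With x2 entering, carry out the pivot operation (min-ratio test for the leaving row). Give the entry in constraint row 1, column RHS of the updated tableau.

5/2

Ratio test on column x2 — row 1: (25/3)/(10/3) = 5/2; row 2: entry -2/3 ≤ 0; row 3: (4/3)/(1/3) = 4; row 4: 9/3 = 3. Minimum is 5/2 at row 1 (w1 leaves); pivot element 10/3.
Divide row 1 by 10/3; eliminate column x2 from the other rows.
In the new row 1, the RHS entry is the old entry divided by the pivot: (25/3)/(10/3) = 5/2.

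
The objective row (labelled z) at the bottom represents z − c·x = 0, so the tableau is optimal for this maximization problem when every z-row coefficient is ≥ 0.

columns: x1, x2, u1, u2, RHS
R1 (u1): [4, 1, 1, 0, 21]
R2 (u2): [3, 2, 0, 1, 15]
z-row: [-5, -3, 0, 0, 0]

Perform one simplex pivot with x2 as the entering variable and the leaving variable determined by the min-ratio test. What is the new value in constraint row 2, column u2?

Ratio test on column x2 — row 1: 21/1 = 21; row 2: 15/2 = 15/2. Minimum is 15/2 at row 2 (u2 leaves); pivot element 2.
Divide row 2 by 2; eliminate column x2 from the other rows.
In the new row 2, the u2 entry is the old entry divided by the pivot: 1/2 = 1/2.

1/2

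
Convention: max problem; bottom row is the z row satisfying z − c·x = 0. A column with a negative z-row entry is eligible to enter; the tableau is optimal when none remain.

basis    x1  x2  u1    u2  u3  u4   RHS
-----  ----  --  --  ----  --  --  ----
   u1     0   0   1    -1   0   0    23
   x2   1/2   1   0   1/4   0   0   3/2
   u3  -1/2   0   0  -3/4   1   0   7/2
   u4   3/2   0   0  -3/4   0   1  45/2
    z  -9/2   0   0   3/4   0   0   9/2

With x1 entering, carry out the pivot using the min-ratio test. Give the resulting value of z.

Ratio test on column x1 — row 1: entry 0 ≤ 0; row 2: (3/2)/(1/2) = 3; row 3: entry -1/2 ≤ 0; row 4: (45/2)/(3/2) = 15. Minimum is 3 at row 2 (x2 leaves); pivot element 1/2.
Pivot on row 2; the z-row RHS becomes 9/2 − (-9/2)·3 = 18.

18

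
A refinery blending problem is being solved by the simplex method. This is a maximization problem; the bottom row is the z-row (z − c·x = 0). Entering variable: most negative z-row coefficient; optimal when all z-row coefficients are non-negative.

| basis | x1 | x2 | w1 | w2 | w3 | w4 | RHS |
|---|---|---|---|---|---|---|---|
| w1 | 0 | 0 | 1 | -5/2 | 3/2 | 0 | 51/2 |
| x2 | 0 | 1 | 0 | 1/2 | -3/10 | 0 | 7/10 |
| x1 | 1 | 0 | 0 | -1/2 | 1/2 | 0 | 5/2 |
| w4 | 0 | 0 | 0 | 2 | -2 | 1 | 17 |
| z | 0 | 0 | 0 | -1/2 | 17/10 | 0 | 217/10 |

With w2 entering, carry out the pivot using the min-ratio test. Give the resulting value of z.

Ratio test on column w2 — row 1: entry -5/2 ≤ 0; row 2: (7/10)/(1/2) = 7/5; row 3: entry -1/2 ≤ 0; row 4: 17/2 = 17/2. Minimum is 7/5 at row 2 (x2 leaves); pivot element 1/2.
Pivot on row 2; the z-row RHS becomes 217/10 − (-1/2)·(7/5) = 112/5.

112/5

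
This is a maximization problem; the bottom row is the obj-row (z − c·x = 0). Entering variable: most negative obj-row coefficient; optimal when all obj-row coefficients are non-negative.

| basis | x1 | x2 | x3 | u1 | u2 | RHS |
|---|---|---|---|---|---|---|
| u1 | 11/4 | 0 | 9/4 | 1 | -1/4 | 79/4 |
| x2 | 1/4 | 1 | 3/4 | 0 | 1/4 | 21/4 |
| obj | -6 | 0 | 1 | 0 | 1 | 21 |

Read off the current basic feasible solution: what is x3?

0

x3 is not in the basis, so in the current basic feasible solution x3 = 0.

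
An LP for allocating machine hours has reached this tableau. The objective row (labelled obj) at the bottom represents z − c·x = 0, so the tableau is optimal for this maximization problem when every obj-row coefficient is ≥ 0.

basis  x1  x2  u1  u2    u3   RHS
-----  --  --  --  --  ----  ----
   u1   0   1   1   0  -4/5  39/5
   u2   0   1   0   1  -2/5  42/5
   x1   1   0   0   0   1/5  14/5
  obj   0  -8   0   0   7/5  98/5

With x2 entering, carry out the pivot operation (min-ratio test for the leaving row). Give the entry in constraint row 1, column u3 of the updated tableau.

-4/5

Ratio test on column x2 — row 1: (39/5)/1 = 39/5; row 2: (42/5)/1 = 42/5; row 3: entry 0 ≤ 0. Minimum is 39/5 at row 1 (u1 leaves); pivot element 1.
Divide row 1 by 1; eliminate column x2 from the other rows.
In the new row 1, the u3 entry is the old entry divided by the pivot: (-4/5)/1 = -4/5.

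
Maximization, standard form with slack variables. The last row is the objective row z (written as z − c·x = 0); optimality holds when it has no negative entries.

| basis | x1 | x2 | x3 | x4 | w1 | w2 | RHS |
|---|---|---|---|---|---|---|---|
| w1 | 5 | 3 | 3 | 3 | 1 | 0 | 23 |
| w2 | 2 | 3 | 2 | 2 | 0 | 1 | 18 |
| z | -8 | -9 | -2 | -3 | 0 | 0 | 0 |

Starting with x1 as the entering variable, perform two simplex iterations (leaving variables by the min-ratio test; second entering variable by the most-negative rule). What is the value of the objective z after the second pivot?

Ratio test on column x1 — row 1: 23/5 = 23/5; row 2: 18/2 = 9. Minimum is 23/5 at row 1 (w1 leaves); pivot element 5.
Pivot on row 1; the z-row RHS becomes 0 − (-8)·(23/5) = 184/5.
Next entering variable (most negative z-row entry -21/5): x2.
Ratio test on column x2 — row 1: (23/5)/(3/5) = 23/3; row 2: (44/5)/(9/5) = 44/9. Minimum is 44/9 at row 2 (w2 leaves); pivot element 9/5.
After the second pivot the z-row RHS is 184/5 − (-21/5)·(44/9) = 172/3.

172/3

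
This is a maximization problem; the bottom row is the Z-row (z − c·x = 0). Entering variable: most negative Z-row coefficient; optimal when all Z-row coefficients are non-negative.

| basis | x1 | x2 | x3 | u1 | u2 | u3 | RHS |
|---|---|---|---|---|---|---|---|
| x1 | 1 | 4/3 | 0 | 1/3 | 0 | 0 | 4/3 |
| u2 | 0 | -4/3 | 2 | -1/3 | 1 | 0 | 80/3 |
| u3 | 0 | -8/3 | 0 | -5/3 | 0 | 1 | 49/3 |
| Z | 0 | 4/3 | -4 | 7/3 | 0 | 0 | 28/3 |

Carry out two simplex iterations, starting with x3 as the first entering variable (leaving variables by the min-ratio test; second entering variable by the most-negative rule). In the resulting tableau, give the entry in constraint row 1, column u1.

1/4

Ratio test on column x3 — row 1: entry 0 ≤ 0; row 2: (80/3)/2 = 40/3; row 3: entry 0 ≤ 0. Minimum is 40/3 at row 2 (u2 leaves); pivot element 2.
Divide row 2 by 2; eliminate column x3 from the other rows.
Second iteration: most negative Z-row entry is -4/3 in column x2, so x2 enters.
Ratio test on column x2 — row 1: (4/3)/(4/3) = 1; row 2: entry -2/3 ≤ 0; row 3: entry -8/3 ≤ 0. Minimum is 1 at row 1 (x1 leaves); pivot element 4/3.
Divide row 1 by 4/3; eliminate column x2 from the other rows.
After both pivots, the entry at constraint row 1, column u1 is 1/4.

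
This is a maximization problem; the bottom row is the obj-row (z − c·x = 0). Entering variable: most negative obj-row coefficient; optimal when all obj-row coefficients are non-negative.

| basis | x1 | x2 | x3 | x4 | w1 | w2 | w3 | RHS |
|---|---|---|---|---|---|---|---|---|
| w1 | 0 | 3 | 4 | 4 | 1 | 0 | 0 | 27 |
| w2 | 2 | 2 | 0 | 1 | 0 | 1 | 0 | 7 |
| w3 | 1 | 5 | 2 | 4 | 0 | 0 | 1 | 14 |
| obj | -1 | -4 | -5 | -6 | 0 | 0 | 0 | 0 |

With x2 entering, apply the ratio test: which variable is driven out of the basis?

w3

Column x2 entries and ratios — w1: 27/3 = 9; w2: 7/2 = 7/2; w3: 14/5 = 14/5.
Smallest ratio is 14/5 in the row of w3, so w3 leaves.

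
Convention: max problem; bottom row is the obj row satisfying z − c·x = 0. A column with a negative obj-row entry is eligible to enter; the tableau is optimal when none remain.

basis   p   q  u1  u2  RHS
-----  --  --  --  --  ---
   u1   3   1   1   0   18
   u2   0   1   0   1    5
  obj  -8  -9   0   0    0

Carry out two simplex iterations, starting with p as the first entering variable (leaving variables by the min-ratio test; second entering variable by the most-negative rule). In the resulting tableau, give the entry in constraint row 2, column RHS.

5

Ratio test on column p — row 1: 18/3 = 6; row 2: entry 0 ≤ 0. Minimum is 6 at row 1 (u1 leaves); pivot element 3.
Divide row 1 by 3; eliminate column p from the other rows.
Second iteration: most negative obj-row entry is -19/3 in column q, so q enters.
Ratio test on column q — row 1: 6/(1/3) = 18; row 2: 5/1 = 5. Minimum is 5 at row 2 (u2 leaves); pivot element 1.
Divide row 2 by 1; eliminate column q from the other rows.
After both pivots, the entry at constraint row 2, column RHS is 5.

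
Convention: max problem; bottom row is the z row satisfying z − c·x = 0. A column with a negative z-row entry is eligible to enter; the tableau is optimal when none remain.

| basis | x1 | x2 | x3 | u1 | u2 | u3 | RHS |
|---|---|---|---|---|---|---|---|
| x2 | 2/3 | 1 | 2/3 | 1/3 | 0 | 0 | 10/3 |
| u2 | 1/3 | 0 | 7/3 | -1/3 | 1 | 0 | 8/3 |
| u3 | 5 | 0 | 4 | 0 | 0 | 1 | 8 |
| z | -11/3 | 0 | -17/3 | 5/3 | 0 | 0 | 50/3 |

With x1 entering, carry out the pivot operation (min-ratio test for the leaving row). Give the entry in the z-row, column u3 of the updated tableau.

Ratio test on column x1 — row 1: (10/3)/(2/3) = 5; row 2: (8/3)/(1/3) = 8; row 3: 8/5 = 8/5. Minimum is 8/5 at row 3 (u3 leaves); pivot element 5.
Divide row 3 by 5; eliminate column x1 from the other rows.
z-row update in column u3: 0 − (-11/3)·(1/5) = 11/15.

11/15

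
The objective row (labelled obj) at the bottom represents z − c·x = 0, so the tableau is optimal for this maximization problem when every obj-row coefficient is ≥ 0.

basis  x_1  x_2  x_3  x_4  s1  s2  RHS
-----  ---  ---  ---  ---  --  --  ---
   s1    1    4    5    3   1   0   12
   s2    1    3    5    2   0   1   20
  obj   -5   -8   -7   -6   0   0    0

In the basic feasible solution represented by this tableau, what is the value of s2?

20

s2 is basic (row 2); its value is the RHS of that row, 20.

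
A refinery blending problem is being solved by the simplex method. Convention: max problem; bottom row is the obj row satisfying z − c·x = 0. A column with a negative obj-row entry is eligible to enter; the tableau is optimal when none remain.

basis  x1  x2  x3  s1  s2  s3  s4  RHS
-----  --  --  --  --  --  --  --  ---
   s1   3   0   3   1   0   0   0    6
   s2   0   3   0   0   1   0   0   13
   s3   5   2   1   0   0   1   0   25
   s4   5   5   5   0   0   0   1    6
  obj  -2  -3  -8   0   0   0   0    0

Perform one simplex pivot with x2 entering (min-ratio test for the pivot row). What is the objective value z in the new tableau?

Ratio test on column x2 — row 1: entry 0 ≤ 0; row 2: 13/3 = 13/3; row 3: 25/2 = 25/2; row 4: 6/5 = 6/5. Minimum is 6/5 at row 4 (s4 leaves); pivot element 5.
Pivot on row 4; the obj-row RHS becomes 0 − (-3)·(6/5) = 18/5.

18/5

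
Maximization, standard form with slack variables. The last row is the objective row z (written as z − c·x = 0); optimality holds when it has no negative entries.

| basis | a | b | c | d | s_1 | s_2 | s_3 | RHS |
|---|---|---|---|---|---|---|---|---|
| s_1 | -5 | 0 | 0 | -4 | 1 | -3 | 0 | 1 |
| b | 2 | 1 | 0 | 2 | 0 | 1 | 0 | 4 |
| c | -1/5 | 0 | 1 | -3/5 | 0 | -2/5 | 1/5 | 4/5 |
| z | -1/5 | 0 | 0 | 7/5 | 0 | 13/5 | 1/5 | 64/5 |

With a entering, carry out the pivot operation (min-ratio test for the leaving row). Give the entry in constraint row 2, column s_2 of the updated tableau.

1/2

Ratio test on column a — row 1: entry -5 ≤ 0; row 2: 4/2 = 2; row 3: entry -1/5 ≤ 0. Minimum is 2 at row 2 (b leaves); pivot element 2.
Divide row 2 by 2; eliminate column a from the other rows.
In the new row 2, the s_2 entry is the old entry divided by the pivot: 1/2 = 1/2.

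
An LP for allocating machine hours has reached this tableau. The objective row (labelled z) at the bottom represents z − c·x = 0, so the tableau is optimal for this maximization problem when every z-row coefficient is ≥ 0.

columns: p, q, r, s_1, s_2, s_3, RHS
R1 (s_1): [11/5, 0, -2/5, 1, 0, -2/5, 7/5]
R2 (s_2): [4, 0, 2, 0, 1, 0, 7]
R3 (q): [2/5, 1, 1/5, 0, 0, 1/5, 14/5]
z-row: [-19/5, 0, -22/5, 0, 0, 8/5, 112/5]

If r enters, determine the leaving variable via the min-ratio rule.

Column r entries and ratios — s_1: -2/5 ≤ 0, skip; s_2: 7/2 = 7/2; q: (14/5)/(1/5) = 14.
Smallest ratio is 7/2 in the row of s_2, so s_2 leaves.

s_2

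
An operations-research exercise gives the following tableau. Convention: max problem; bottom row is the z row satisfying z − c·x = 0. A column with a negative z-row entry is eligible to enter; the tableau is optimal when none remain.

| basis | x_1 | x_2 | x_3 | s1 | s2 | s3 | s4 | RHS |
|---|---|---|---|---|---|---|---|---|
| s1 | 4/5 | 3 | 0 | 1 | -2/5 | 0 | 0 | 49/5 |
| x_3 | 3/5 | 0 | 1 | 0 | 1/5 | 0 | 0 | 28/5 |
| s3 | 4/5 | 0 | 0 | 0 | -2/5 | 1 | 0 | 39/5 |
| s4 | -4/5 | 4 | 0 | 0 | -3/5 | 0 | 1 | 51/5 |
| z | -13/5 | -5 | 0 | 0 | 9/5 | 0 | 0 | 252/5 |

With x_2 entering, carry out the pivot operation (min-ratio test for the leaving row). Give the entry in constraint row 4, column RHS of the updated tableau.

Ratio test on column x_2 — row 1: (49/5)/3 = 49/15; row 2: entry 0 ≤ 0; row 3: entry 0 ≤ 0; row 4: (51/5)/4 = 51/20. Minimum is 51/20 at row 4 (s4 leaves); pivot element 4.
Divide row 4 by 4; eliminate column x_2 from the other rows.
In the new row 4, the RHS entry is the old entry divided by the pivot: (51/5)/4 = 51/20.

51/20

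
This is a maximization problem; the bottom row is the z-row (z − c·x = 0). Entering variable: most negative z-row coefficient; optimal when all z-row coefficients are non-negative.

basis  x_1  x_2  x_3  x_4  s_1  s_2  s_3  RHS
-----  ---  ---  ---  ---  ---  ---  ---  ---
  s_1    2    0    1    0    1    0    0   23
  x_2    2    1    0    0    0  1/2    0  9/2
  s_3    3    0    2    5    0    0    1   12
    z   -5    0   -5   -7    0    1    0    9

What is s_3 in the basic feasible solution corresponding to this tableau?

12

s_3 is basic (row 3); its value is the RHS of that row, 12.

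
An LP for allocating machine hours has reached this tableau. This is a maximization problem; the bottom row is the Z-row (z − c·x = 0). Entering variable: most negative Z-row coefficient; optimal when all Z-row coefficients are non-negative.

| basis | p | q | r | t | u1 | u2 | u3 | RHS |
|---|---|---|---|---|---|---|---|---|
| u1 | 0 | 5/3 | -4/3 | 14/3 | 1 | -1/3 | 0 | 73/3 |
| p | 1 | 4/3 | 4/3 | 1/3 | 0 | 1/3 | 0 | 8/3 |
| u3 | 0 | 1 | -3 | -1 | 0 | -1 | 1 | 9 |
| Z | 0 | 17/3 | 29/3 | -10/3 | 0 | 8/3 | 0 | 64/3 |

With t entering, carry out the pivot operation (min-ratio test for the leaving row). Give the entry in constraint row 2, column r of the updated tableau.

Ratio test on column t — row 1: (73/3)/(14/3) = 73/14; row 2: (8/3)/(1/3) = 8; row 3: entry -1 ≤ 0. Minimum is 73/14 at row 1 (u1 leaves); pivot element 14/3.
Divide row 1 by 14/3; eliminate column t from the other rows.
Row 2 update in column r: 4/3 − (1/3)·(-2/7) = 10/7.

10/7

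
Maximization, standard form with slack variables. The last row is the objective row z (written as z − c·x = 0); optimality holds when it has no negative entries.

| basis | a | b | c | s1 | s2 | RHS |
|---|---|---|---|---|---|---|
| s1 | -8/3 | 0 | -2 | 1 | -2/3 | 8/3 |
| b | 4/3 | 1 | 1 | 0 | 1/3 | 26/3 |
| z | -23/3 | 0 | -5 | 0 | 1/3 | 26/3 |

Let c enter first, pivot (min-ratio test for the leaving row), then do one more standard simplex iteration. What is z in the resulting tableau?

Ratio test on column c — row 1: entry -2 ≤ 0; row 2: (26/3)/1 = 26/3. Minimum is 26/3 at row 2 (b leaves); pivot element 1.
Pivot on row 2; the z-row RHS becomes 26/3 − (-5)·(26/3) = 52.
Next entering variable (most negative z-row entry -1): a.
Ratio test on column a — row 1: entry 0 ≤ 0; row 2: (26/3)/(4/3) = 13/2. Minimum is 13/2 at row 2 (c leaves); pivot element 4/3.
After the second pivot the z-row RHS is 52 − (-1)·(13/2) = 117/2.

117/2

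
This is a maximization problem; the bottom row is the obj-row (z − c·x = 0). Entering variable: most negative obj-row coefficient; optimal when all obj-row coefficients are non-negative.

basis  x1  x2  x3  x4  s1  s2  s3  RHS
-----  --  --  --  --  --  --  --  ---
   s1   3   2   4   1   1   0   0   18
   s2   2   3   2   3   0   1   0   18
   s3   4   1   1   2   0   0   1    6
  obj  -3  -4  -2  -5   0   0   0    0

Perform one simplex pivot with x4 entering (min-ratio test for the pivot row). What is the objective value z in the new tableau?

15

Ratio test on column x4 — row 1: 18/1 = 18; row 2: 18/3 = 6; row 3: 6/2 = 3. Minimum is 3 at row 3 (s3 leaves); pivot element 2.
Pivot on row 3; the obj-row RHS becomes 0 − (-5)·3 = 15.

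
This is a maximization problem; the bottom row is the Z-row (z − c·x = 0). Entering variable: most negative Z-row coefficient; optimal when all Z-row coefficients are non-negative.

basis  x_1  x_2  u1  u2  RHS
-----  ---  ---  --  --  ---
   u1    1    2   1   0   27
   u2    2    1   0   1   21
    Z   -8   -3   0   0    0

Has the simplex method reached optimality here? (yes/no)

no

The Z-row has a negative entry -8 in column x_1, so it is not optimal.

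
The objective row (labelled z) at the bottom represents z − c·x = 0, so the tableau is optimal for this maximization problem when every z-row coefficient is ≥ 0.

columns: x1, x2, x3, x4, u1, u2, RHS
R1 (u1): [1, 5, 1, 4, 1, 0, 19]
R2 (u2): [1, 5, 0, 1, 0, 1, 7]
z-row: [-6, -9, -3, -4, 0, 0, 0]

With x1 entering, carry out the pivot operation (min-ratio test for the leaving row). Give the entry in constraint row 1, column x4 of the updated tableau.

3

Ratio test on column x1 — row 1: 19/1 = 19; row 2: 7/1 = 7. Minimum is 7 at row 2 (u2 leaves); pivot element 1.
Divide row 2 by 1; eliminate column x1 from the other rows.
Row 1 update in column x4: 4 − 1·1 = 3.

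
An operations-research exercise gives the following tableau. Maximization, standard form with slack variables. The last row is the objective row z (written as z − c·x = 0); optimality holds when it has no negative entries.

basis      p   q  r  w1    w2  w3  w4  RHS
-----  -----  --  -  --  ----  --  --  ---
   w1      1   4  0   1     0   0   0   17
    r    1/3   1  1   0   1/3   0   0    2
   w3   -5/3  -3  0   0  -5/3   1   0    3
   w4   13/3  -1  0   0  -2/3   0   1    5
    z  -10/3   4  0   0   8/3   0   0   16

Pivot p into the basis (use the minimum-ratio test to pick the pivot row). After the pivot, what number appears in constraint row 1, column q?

Ratio test on column p — row 1: 17/1 = 17; row 2: 2/(1/3) = 6; row 3: entry -5/3 ≤ 0; row 4: 5/(13/3) = 15/13. Minimum is 15/13 at row 4 (w4 leaves); pivot element 13/3.
Divide row 4 by 13/3; eliminate column p from the other rows.
Row 1 update in column q: 4 − 1·(-3/13) = 55/13.

55/13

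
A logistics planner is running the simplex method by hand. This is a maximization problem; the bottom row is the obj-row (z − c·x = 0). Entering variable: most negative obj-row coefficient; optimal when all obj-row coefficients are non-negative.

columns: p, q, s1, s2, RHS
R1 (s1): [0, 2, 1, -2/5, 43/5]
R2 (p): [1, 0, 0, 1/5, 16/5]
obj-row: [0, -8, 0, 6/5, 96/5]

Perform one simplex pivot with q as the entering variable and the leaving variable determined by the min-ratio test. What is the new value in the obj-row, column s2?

Ratio test on column q — row 1: (43/5)/2 = 43/10; row 2: entry 0 ≤ 0. Minimum is 43/10 at row 1 (s1 leaves); pivot element 2.
Divide row 1 by 2; eliminate column q from the other rows.
obj-row update in column s2: 6/5 − (-8)·(-1/5) = -2/5.

-2/5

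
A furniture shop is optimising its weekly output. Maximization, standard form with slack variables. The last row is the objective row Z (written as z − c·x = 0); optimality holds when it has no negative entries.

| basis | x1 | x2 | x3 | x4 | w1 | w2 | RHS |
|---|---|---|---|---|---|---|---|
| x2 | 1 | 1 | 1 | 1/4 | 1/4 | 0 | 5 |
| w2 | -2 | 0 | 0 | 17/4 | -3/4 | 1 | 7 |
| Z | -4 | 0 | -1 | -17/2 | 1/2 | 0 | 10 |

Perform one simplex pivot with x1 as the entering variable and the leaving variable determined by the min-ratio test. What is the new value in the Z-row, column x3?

3

Ratio test on column x1 — row 1: 5/1 = 5; row 2: entry -2 ≤ 0. Minimum is 5 at row 1 (x2 leaves); pivot element 1.
Divide row 1 by 1; eliminate column x1 from the other rows.
Z-row update in column x3: -1 − (-4)·1 = 3.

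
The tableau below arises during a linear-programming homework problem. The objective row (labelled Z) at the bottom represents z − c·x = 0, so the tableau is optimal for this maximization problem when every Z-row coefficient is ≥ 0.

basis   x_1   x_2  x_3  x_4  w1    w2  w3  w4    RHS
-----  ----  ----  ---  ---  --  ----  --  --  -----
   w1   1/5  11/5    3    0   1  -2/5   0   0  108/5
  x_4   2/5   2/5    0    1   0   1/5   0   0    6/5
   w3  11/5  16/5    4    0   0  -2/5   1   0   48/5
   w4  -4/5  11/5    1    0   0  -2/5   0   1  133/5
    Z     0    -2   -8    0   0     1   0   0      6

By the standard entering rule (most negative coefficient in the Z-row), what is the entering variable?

x_3

Negative Z-row entries: x_2: -2, x_3: -8.
The most negative is -8 in column x_3, so x_3 enters.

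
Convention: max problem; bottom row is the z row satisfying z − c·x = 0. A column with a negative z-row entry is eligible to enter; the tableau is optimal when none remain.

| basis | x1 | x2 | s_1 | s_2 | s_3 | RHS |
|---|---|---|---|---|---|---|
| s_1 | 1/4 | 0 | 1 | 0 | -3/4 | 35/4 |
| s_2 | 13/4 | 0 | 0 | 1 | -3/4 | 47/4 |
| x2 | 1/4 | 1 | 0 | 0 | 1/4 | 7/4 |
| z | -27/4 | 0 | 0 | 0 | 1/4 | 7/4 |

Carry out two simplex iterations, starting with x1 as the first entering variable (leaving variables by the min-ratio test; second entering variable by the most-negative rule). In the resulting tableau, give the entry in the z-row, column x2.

17/4

Ratio test on column x1 — row 1: (35/4)/(1/4) = 35; row 2: (47/4)/(13/4) = 47/13; row 3: (7/4)/(1/4) = 7. Minimum is 47/13 at row 2 (s_2 leaves); pivot element 13/4.
Divide row 2 by 13/4; eliminate column x1 from the other rows.
Second iteration: most negative z-row entry is -17/13 in column s_3, so s_3 enters.
Ratio test on column s_3 — row 1: entry -9/13 ≤ 0; row 2: entry -3/13 ≤ 0; row 3: (11/13)/(4/13) = 11/4. Minimum is 11/4 at row 3 (x2 leaves); pivot element 4/13.
Divide row 3 by 4/13; eliminate column s_3 from the other rows.
After both pivots, the entry at the z-row, column x2 is 17/4.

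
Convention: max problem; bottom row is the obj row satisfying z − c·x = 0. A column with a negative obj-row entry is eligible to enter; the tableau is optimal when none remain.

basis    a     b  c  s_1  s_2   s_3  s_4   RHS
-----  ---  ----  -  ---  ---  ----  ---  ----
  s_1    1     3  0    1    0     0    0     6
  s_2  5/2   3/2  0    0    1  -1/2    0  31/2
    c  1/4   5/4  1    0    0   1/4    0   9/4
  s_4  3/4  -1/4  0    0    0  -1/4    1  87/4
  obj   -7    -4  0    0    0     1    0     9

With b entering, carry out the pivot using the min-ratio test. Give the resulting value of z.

81/5

Ratio test on column b — row 1: 6/3 = 2; row 2: (31/2)/(3/2) = 31/3; row 3: (9/4)/(5/4) = 9/5; row 4: entry -1/4 ≤ 0. Minimum is 9/5 at row 3 (c leaves); pivot element 5/4.
Pivot on row 3; the obj-row RHS becomes 9 − (-4)·(9/5) = 81/5.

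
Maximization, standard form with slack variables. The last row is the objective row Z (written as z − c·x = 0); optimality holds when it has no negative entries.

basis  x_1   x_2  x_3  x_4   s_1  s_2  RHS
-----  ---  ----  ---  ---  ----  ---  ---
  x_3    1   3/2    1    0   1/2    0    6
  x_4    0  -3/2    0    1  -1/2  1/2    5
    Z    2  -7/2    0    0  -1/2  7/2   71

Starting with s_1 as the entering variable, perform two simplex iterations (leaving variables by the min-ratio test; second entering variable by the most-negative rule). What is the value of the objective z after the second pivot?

85

Ratio test on column s_1 — row 1: 6/(1/2) = 12; row 2: entry -1/2 ≤ 0. Minimum is 12 at row 1 (x_3 leaves); pivot element 1/2.
Pivot on row 1; the Z-row RHS becomes 71 − (-1/2)·12 = 77.
Next entering variable (most negative Z-row entry -2): x_2.
Ratio test on column x_2 — row 1: 12/3 = 4; row 2: entry 0 ≤ 0. Minimum is 4 at row 1 (s_1 leaves); pivot element 3.
After the second pivot the Z-row RHS is 77 − (-2)·4 = 85.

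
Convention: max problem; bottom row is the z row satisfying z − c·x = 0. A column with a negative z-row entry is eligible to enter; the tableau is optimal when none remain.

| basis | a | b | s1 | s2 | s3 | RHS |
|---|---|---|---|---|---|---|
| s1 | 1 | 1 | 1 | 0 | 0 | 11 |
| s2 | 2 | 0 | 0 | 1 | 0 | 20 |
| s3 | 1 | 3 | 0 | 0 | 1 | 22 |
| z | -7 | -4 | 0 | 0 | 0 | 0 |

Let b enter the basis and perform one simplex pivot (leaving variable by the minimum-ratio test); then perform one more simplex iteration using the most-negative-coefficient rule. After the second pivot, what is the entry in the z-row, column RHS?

121/2

Ratio test on column b — row 1: 11/1 = 11; row 2: entry 0 ≤ 0; row 3: 22/3 = 22/3. Minimum is 22/3 at row 3 (s3 leaves); pivot element 3.
Divide row 3 by 3; eliminate column b from the other rows.
Second iteration: most negative z-row entry is -17/3 in column a, so a enters.
Ratio test on column a — row 1: (11/3)/(2/3) = 11/2; row 2: 20/2 = 10; row 3: (22/3)/(1/3) = 22. Minimum is 11/2 at row 1 (s1 leaves); pivot element 2/3.
Divide row 1 by 2/3; eliminate column a from the other rows.
After both pivots, the entry at the z-row, column RHS is 121/2.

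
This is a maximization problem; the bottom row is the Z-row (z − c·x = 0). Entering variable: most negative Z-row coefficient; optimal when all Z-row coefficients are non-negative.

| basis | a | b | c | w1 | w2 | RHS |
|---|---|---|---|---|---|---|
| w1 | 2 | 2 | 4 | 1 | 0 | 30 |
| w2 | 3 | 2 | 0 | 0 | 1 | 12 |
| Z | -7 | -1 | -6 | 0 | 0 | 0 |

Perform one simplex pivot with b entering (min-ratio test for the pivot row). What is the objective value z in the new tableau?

6

Ratio test on column b — row 1: 30/2 = 15; row 2: 12/2 = 6. Minimum is 6 at row 2 (w2 leaves); pivot element 2.
Pivot on row 2; the Z-row RHS becomes 0 − (-1)·6 = 6.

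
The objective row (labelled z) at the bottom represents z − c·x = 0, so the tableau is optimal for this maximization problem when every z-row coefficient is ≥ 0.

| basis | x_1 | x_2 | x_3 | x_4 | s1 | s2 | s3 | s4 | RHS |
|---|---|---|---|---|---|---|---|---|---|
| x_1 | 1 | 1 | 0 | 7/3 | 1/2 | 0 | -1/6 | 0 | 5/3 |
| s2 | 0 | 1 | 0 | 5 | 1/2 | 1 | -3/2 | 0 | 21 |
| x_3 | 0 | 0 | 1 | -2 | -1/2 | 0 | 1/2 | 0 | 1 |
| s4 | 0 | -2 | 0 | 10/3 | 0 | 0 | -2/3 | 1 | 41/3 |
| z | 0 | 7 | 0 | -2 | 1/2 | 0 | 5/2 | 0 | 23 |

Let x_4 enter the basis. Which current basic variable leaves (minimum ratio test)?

Column x_4 entries and ratios — x_1: (5/3)/(7/3) = 5/7; s2: 21/5 = 21/5; x_3: -2 ≤ 0, skip; s4: (41/3)/(10/3) = 41/10.
Smallest ratio is 5/7 in the row of x_1, so x_1 leaves.

x_1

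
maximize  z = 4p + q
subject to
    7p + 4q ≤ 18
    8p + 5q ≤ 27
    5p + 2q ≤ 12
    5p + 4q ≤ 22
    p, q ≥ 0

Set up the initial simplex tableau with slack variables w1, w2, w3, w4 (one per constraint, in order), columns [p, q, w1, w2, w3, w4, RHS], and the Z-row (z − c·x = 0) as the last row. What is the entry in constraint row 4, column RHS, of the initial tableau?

The RHS of constraint 4 is b_4 = 22.

22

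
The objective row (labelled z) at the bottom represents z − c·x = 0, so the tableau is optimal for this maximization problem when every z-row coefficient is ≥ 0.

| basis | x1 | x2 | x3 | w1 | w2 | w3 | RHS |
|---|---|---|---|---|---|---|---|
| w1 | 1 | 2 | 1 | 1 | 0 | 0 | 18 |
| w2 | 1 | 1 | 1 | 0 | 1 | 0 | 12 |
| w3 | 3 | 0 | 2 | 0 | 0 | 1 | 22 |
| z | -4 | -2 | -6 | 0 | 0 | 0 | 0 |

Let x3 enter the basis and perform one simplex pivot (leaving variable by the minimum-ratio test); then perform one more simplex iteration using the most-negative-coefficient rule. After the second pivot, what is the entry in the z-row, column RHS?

68

Ratio test on column x3 — row 1: 18/1 = 18; row 2: 12/1 = 12; row 3: 22/2 = 11. Minimum is 11 at row 3 (w3 leaves); pivot element 2.
Divide row 3 by 2; eliminate column x3 from the other rows.
Second iteration: most negative z-row entry is -2 in column x2, so x2 enters.
Ratio test on column x2 — row 1: 7/2 = 7/2; row 2: 1/1 = 1; row 3: entry 0 ≤ 0. Minimum is 1 at row 2 (w2 leaves); pivot element 1.
Divide row 2 by 1; eliminate column x2 from the other rows.
After both pivots, the entry at the z-row, column RHS is 68.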